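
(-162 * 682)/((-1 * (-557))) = -110484/557 = -198.36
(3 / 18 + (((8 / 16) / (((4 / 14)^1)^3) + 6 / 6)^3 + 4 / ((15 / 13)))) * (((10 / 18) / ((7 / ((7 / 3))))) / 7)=694247417/2322432 = 298.93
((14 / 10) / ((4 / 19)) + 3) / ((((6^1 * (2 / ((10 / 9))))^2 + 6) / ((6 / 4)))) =965/8176 = 0.12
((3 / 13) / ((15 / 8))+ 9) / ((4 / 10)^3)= 14825/104 = 142.55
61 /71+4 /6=325/213 = 1.53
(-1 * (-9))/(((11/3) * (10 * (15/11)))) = 9/50 = 0.18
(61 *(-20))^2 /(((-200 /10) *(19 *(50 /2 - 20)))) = -14884/19 = -783.37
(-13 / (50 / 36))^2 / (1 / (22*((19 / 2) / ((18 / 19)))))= 12079782/625 = 19327.65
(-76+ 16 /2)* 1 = -68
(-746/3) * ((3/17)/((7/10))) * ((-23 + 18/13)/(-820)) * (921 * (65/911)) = -482663865/4444769 = -108.59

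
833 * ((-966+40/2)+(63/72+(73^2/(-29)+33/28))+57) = -206920175/232 = -891897.31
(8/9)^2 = 64/81 = 0.79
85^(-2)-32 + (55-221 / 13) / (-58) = -6842046/209525 = -32.66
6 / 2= 3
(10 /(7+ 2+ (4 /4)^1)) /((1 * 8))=1/8 = 0.12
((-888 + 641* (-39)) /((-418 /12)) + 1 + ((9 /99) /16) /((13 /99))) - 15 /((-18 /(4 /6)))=291388321/391248 = 744.77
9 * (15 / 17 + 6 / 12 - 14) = -3861/34 = -113.56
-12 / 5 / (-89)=12/445 = 0.03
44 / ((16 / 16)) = 44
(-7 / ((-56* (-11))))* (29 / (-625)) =29/55000 = 0.00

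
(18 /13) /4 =9/26 = 0.35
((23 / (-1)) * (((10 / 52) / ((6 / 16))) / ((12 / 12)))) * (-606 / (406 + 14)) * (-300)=-464600/91 = -5105.49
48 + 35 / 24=1187/24 = 49.46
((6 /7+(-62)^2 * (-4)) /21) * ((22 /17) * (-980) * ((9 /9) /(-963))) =-964.21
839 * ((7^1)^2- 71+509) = 408593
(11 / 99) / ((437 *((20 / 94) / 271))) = 0.32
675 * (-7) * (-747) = 3529575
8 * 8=64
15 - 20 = -5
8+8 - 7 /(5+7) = 185/12 = 15.42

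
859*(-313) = -268867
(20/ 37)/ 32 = 5/296 = 0.02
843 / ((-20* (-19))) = 843/380 = 2.22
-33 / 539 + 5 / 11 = 212/539 = 0.39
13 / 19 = 0.68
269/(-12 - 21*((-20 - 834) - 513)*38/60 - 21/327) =293210/19804249 = 0.01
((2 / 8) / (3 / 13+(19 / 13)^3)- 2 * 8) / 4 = -469227/117856 = -3.98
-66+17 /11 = -64.45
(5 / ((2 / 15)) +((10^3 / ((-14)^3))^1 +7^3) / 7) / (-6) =-415123/28812 = -14.41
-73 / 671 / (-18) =73/12078 = 0.01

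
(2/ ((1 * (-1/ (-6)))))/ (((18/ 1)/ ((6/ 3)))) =4/3 = 1.33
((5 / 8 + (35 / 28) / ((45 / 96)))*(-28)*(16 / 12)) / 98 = -79/63 = -1.25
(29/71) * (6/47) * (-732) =-127368/3337 = -38.17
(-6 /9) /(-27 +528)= -2/1503 = 0.00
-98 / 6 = -49/3 = -16.33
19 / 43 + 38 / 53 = 1.16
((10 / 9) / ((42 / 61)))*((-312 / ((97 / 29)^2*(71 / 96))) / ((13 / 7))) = -32.77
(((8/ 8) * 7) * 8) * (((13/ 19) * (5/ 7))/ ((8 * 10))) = 13/38 = 0.34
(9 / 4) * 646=2907/2 = 1453.50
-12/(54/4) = -8/9 = -0.89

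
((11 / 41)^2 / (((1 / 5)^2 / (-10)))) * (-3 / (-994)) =-45375/835457 = -0.05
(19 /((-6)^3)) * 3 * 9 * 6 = -14.25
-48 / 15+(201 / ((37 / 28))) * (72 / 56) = 35588/185 = 192.37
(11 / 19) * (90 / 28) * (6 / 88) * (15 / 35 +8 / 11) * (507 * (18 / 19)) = 54824445/778316 = 70.44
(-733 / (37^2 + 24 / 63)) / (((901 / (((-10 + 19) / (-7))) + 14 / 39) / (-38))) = -9776754/336658199 = -0.03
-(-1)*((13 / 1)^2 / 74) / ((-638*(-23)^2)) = -169/24975148 = 0.00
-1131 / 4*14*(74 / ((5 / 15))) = -878787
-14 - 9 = -23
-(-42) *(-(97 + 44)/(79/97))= -574434/79 = -7271.32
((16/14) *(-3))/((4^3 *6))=-1/112 = -0.01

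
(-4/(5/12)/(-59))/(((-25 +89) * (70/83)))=249/82600 = 0.00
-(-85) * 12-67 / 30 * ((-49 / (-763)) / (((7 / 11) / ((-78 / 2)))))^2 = 117075951/118810 = 985.40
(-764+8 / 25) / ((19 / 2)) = -80.39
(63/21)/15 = 1/5 = 0.20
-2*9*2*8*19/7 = -5472/7 = -781.71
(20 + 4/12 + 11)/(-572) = -47/858 = -0.05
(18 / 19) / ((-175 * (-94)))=9/156275 = 0.00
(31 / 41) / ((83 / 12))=0.11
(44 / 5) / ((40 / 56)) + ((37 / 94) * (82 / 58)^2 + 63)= 150413607/1976350 = 76.11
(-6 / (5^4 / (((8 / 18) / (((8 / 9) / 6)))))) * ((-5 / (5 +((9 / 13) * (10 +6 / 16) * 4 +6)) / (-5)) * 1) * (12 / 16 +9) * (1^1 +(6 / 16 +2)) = -123201/5165000 = -0.02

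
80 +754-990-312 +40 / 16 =-931/2 = -465.50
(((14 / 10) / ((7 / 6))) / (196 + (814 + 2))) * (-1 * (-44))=6/115 = 0.05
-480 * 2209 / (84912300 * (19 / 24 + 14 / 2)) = -141376/88214445 = 0.00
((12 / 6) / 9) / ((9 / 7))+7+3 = 824/81 = 10.17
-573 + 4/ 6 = -1717/3 = -572.33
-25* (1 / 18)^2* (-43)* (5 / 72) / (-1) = -5375/23328 = -0.23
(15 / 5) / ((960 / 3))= 3/320 = 0.01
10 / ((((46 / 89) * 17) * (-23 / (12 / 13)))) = -5340/116909 = -0.05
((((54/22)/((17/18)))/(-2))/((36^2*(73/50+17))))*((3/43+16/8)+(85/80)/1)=-161625/949995904 = 0.00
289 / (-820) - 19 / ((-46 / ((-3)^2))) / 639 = -464147/1339060 = -0.35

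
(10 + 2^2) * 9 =126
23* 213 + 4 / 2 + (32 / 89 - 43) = 432394/89 = 4858.36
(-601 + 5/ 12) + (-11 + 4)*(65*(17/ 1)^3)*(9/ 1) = -241432027/12 = -20119335.58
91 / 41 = 2.22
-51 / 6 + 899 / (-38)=-611/19 = -32.16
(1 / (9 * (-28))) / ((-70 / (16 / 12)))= 1/13230 = 0.00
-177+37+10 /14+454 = 2203/7 = 314.71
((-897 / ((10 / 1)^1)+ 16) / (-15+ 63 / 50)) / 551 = 3685/378537 = 0.01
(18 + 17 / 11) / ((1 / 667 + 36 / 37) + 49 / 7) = 2.45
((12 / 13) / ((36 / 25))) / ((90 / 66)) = 55/117 = 0.47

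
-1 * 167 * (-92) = 15364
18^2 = 324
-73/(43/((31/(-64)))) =2263/2752 = 0.82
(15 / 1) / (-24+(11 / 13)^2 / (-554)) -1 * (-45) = 19943427/449429 = 44.38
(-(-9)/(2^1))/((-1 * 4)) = -9/8 = -1.12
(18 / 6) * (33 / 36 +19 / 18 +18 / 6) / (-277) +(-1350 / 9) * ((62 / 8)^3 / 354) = -619077001/3137856 = -197.29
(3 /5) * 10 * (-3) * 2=-36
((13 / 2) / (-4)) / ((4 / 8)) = -13/4 = -3.25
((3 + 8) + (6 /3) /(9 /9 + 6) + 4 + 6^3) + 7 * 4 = 1815/7 = 259.29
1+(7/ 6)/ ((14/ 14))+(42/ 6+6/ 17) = 971/102 = 9.52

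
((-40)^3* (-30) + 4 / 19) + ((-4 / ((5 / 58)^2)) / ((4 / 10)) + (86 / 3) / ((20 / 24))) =182275456/95 = 1918689.01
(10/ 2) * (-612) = -3060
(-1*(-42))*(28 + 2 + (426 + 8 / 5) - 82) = 78876/5 = 15775.20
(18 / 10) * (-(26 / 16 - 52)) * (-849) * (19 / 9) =-6500793/40 = -162519.82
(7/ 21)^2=1/9 = 0.11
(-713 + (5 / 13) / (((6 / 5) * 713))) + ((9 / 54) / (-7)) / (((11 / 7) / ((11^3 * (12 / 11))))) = -40876265/55614 = -735.00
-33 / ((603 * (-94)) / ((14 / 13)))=77/122811 = 0.00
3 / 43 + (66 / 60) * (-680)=-747.93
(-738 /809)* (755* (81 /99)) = -5014710/8899 = -563.51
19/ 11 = 1.73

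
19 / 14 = 1.36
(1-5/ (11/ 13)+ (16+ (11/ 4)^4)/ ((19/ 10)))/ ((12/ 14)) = 39.21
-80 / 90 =-8/9 = -0.89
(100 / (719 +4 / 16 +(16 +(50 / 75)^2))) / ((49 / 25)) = 18000/259553 = 0.07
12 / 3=4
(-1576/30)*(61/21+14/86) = -436552/2709 = -161.15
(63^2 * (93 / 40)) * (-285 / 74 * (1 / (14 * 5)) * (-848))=159300351/370 = 430541.49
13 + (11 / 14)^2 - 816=-157267/196 = -802.38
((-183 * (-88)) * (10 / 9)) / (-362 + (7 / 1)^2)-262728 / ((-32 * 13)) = 28046339/48828 = 574.39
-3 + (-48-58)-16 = -125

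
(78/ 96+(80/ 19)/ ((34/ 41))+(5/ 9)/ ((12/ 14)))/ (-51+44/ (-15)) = -4561465/37628208 = -0.12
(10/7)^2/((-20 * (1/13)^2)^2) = 28561/196 = 145.72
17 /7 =2.43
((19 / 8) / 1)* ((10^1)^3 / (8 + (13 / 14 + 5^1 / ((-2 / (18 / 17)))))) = 113050/299 = 378.09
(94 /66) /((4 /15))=235/44 = 5.34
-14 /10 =-7/5 = -1.40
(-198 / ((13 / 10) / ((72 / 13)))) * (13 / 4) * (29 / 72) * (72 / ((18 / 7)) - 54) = 28710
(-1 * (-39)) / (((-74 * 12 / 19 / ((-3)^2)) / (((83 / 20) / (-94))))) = 184509/556480 = 0.33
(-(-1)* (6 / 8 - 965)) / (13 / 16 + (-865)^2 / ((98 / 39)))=-755972/233446837 = 0.00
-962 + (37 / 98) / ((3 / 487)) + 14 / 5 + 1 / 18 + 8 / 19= -37598009/41895 = -897.43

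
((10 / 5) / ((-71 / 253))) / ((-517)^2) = -46/1725229 = 0.00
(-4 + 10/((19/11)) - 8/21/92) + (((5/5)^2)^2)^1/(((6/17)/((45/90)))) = 117539/36708 = 3.20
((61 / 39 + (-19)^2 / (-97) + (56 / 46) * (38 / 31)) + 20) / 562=26075593/757935399 = 0.03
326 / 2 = 163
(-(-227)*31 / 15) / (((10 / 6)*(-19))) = -7037/475 = -14.81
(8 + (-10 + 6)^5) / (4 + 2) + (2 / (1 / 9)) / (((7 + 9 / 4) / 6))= -17500/111 = -157.66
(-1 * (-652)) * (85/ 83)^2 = 4710700/6889 = 683.80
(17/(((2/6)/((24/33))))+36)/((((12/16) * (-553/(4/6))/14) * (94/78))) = -55744/40843 = -1.36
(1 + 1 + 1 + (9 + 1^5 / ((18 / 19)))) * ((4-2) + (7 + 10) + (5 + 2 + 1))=705/2 = 352.50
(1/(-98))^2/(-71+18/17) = -17/11419156 = 0.00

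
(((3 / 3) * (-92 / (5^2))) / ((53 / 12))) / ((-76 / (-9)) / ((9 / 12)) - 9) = -0.37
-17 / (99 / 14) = -238/99 = -2.40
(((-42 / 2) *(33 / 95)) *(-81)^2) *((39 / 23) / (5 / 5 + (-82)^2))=-12.07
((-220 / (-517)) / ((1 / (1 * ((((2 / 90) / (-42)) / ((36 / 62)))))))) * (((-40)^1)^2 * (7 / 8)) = -6200/11421 = -0.54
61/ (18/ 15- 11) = -305/49 = -6.22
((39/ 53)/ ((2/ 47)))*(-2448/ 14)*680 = -762821280/371 = -2056122.05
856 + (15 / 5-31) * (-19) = 1388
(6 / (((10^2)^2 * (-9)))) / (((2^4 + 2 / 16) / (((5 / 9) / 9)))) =-1/3918375 = 0.00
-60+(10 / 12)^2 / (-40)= -17285/288 = -60.02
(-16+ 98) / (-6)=-41/3 = -13.67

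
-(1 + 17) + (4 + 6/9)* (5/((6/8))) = 118/9 = 13.11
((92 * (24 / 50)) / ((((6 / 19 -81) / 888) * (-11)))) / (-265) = -6208896/37239125 = -0.17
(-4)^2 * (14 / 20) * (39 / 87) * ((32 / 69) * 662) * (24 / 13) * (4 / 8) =4745216/3335 = 1422.85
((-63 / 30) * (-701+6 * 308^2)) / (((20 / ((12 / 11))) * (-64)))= 35814429/35200 = 1017.46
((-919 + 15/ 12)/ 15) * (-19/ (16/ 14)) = 488243/480 = 1017.17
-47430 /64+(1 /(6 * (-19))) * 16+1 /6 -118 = -522313/608 = -859.07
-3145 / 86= -36.57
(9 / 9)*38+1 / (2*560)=42561/1120 = 38.00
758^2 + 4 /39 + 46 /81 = 574564.67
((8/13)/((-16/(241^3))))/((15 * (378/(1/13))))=-13997521/1916460 = -7.30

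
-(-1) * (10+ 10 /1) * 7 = 140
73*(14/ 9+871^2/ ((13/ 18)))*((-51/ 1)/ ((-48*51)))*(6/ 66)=86266363/594 = 145229.57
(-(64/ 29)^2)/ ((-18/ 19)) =38912/7569 = 5.14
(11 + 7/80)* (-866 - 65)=-825797/80 = -10322.46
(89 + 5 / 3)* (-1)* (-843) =76432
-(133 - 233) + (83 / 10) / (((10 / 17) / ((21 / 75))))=259877/2500 = 103.95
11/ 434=0.03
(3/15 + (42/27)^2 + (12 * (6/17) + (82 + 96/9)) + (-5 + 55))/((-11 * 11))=-93587/75735 = -1.24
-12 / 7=-1.71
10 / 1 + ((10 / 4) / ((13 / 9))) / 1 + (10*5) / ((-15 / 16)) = -3245/78 = -41.60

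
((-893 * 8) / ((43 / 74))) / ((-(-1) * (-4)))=3073.58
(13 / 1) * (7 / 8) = 91/8 = 11.38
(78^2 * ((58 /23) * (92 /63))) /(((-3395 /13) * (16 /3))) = -382278/23765 = -16.09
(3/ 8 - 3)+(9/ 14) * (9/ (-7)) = -1353/392 = -3.45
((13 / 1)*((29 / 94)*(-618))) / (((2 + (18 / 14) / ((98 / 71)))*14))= -5708157/94517 = -60.39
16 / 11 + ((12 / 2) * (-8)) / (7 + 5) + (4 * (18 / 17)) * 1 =316/187 = 1.69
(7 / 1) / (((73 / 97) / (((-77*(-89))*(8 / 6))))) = 18612748/219 = 84989.72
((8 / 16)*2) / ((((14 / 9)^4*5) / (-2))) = -6561/96040 = -0.07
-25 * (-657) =16425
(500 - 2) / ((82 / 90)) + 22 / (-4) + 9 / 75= 1109471/2050 = 541.21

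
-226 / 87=-2.60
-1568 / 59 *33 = -51744/59 = -877.02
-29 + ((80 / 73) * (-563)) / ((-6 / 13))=286409/219 = 1307.80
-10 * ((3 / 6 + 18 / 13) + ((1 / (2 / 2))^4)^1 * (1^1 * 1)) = -375/13 = -28.85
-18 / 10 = -9/5 = -1.80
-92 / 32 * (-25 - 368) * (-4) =-9039/2 = -4519.50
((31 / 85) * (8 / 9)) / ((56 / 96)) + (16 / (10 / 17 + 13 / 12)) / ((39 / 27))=56833696/7912905 = 7.18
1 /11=0.09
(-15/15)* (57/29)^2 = -3249/841 = -3.86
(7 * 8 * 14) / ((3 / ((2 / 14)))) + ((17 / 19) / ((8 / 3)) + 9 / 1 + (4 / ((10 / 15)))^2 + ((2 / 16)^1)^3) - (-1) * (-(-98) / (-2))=982649/29184 = 33.67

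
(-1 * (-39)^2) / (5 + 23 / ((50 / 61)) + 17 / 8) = -304200/7037 = -43.23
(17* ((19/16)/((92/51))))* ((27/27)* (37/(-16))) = -609501/23552 = -25.88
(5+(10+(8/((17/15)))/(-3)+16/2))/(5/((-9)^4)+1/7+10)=16120377/7919722 = 2.04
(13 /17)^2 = 169/289 = 0.58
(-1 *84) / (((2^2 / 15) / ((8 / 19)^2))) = -20160/361 = -55.84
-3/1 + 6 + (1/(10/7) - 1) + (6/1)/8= 69/20 = 3.45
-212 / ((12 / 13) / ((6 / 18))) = -689/9 = -76.56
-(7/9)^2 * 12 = -196/27 = -7.26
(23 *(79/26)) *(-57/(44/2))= -103569/572 = -181.06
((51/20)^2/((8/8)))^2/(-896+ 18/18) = -6765201/143200000 = -0.05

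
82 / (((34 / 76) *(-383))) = -3116/6511 = -0.48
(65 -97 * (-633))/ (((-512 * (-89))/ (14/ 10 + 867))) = 66721343/56960 = 1171.37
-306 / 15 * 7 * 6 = -4284/5 = -856.80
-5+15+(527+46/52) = 13985/26 = 537.88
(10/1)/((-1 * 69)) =-10/69 = -0.14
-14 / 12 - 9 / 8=-2.29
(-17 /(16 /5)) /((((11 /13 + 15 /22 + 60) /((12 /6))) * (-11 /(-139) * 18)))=-153595/1266984 = -0.12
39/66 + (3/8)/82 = 4297/7216 = 0.60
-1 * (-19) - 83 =-64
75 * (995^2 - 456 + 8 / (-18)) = 222652925/3 = 74217641.67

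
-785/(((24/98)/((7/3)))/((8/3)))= -538510/27 = -19944.81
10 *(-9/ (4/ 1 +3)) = -12.86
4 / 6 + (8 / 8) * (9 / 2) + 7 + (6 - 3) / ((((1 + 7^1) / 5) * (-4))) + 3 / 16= 1141/96 = 11.89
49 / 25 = 1.96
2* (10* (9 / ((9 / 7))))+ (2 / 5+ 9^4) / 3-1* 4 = 34847/15 = 2323.13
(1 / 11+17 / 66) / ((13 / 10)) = 115/429 = 0.27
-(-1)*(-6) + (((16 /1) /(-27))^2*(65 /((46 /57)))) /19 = -25214/5589 = -4.51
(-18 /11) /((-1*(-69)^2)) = 2/5819 = 0.00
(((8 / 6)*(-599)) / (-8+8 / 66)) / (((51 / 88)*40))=72479/16575 = 4.37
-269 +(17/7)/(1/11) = -1696/7 = -242.29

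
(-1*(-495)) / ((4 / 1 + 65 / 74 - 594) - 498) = -36630/80447 = -0.46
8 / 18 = 4/9 = 0.44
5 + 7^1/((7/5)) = 10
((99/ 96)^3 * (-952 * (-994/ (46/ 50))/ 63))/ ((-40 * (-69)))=56228095/8667136 = 6.49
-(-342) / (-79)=-342/79 = -4.33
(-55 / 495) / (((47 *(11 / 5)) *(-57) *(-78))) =-5/20687238 = 0.00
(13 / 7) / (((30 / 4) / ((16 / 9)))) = 416/945 = 0.44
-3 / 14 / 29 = -0.01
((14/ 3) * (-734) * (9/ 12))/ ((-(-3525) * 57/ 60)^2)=-41104/179426025 = 0.00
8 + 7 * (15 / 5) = 29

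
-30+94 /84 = -1213/42 = -28.88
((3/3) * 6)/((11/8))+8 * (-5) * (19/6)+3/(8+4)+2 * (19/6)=-15275/132 = -115.72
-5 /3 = -1.67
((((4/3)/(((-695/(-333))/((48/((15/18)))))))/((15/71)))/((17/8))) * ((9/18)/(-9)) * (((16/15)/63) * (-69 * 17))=494968832/5473125 = 90.44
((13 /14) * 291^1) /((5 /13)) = 49179/70 = 702.56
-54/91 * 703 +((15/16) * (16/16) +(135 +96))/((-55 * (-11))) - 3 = -369777099/880880 = -419.78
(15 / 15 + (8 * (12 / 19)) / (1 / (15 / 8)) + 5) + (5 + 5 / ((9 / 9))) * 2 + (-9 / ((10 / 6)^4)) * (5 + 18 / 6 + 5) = 241187/11875 = 20.31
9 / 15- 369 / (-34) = 1947/170 = 11.45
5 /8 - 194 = -193.38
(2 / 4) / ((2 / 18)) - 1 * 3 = 3/2 = 1.50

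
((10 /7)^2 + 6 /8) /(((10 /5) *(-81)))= -547/31752 = -0.02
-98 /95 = -1.03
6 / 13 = 0.46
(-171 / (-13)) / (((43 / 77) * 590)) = 13167/329810 = 0.04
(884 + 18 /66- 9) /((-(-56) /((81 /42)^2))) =1754703/30184 = 58.13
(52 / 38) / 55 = 26/1045 = 0.02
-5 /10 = -0.50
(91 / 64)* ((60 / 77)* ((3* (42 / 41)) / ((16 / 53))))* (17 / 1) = 11068785/57728 = 191.74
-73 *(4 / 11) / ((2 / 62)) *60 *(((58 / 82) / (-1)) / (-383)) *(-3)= 47251440/172733 = 273.55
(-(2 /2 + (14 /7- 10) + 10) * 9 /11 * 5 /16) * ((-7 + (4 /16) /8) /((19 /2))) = 30105/53504 = 0.56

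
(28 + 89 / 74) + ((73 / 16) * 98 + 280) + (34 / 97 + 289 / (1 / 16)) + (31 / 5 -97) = 759414917/143560 = 5289.88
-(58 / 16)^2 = -841/64 = -13.14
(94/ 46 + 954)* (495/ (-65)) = -2176911/299 = -7280.64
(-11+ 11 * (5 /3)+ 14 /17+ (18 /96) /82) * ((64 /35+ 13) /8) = 18889697/1249024 = 15.12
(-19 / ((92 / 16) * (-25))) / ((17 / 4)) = 304/9775 = 0.03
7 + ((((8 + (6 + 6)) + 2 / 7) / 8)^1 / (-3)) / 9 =5221/756 = 6.91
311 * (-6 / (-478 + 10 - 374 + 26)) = 311/136 = 2.29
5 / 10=1/2 = 0.50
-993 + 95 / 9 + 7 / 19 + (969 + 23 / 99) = -12.84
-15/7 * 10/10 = -15/7 = -2.14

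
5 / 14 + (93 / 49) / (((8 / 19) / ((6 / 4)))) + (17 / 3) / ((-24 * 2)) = 12349/1764 = 7.00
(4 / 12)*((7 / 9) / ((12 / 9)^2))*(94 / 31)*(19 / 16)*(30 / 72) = 0.22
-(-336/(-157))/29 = -336/4553 = -0.07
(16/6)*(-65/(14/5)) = -1300/21 = -61.90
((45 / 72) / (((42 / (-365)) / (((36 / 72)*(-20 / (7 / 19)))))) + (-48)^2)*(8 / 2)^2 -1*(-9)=5767081/147 = 39231.84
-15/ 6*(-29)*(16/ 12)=290/3 = 96.67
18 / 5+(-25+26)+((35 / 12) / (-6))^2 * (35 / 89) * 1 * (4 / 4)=10826023/2306880 = 4.69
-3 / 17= -0.18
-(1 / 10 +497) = -4971/10 = -497.10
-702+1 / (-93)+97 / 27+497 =-168587/837 = -201.42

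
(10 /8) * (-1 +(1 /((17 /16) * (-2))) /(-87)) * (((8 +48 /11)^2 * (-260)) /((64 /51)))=138163675/3509 = 39374.09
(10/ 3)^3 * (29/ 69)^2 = 841000/128547 = 6.54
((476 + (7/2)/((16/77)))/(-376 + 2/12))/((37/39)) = -1845207/1334960 = -1.38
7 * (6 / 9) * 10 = 140/3 = 46.67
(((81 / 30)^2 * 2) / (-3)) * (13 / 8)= -7.90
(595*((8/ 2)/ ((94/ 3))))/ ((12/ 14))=4165/47 = 88.62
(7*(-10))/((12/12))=-70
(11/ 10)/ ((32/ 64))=11/5 = 2.20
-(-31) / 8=31/8 = 3.88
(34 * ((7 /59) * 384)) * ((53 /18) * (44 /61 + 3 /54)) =344311744/97173 = 3543.29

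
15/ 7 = 2.14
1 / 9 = 0.11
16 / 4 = 4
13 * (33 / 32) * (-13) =-5577/32 = -174.28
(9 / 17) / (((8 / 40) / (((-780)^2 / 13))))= 2106000/17 = 123882.35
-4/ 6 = -2/3 = -0.67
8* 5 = 40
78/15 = 26/5 = 5.20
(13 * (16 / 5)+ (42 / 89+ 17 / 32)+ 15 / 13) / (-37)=-8100297/6849440 = -1.18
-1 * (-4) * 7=28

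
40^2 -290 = 1310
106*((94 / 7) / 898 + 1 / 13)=397924/40859 = 9.74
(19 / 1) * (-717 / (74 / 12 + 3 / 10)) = -204345/97 = -2106.65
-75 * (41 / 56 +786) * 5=-16521375/56 = -295024.55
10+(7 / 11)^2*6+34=5618/121 = 46.43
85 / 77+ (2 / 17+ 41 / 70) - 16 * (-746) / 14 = 11183817/13090 = 854.38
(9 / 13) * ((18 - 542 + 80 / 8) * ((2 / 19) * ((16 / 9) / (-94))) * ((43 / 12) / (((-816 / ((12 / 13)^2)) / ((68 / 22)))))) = -176816/21581131 = -0.01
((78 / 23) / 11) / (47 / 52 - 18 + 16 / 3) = -12168/464255 = -0.03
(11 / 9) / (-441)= -11/3969 = 0.00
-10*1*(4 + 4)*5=-400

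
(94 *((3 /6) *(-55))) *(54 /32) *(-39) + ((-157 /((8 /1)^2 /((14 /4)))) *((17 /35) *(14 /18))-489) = 977086477/5760 = 169633.07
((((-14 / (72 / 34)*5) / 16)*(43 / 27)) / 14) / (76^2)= -3655/89828352 = 0.00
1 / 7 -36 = -251/7 = -35.86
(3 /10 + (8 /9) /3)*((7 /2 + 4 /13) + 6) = 2737/468 = 5.85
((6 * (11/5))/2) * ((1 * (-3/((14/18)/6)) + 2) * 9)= -43956/35 = -1255.89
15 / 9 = 5/3 = 1.67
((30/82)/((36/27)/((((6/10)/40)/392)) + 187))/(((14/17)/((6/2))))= 6885/180972442 = 0.00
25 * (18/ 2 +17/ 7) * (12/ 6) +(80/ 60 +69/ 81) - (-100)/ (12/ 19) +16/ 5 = 694714/945 = 735.15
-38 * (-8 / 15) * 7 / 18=7.88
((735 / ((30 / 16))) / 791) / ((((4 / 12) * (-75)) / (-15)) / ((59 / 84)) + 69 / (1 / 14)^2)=59/1610363 = 0.00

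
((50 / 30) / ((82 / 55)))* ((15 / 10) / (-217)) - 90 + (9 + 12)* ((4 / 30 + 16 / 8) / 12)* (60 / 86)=-133751529/1530284 = -87.40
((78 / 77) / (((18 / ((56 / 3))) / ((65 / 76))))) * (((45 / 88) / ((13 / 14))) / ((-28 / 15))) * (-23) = 112125/18392 = 6.10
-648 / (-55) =648/55 = 11.78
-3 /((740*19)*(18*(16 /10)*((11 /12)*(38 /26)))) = -13/2350832 = 0.00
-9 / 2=-4.50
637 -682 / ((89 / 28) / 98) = -1814715/89 = -20390.06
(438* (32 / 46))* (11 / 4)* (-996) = -834561.39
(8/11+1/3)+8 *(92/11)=67.97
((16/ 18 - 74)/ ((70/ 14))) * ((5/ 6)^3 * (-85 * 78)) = 9088625/162 = 56102.62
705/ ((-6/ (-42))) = 4935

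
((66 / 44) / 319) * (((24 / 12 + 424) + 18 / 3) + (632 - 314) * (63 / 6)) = 17.73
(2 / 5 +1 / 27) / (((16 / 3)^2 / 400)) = 295/48 = 6.15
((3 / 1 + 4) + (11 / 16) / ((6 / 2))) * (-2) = -347/24 = -14.46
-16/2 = -8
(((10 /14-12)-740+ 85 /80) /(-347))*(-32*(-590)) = 99149500/2429 = 40819.06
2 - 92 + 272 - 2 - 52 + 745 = 873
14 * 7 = 98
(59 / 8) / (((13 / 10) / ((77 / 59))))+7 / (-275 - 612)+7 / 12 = 552055/69186 = 7.98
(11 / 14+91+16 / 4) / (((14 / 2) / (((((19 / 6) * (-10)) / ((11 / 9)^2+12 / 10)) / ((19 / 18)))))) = -8146575/53459 = -152.39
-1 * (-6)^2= -36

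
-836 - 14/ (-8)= -3337/4 = -834.25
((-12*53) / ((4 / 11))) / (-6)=583/2 = 291.50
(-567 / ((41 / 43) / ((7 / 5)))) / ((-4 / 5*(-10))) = -170667/1640 = -104.07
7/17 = 0.41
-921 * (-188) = 173148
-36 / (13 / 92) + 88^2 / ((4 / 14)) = 26849.23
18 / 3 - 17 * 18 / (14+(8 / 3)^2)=-807/95 = -8.49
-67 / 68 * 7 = -469/68 = -6.90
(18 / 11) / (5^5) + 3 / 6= 34411/68750 = 0.50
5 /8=0.62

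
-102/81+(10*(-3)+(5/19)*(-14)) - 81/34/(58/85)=-2287181/59508 = -38.43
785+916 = 1701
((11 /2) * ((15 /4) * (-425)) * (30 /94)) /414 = -116875/17296 = -6.76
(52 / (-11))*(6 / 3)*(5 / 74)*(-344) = 89440/407 = 219.75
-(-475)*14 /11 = 6650/11 = 604.55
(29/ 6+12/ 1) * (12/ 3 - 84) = -4040/3 = -1346.67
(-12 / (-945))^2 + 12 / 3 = 396916/99225 = 4.00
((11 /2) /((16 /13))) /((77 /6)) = 39/112 = 0.35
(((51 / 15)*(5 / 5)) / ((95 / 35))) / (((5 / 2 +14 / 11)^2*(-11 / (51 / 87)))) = -89012/18979195 = 0.00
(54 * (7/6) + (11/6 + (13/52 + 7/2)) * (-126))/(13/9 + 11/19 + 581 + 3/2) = -219051/199907 = -1.10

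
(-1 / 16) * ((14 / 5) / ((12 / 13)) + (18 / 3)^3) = -6571/480 = -13.69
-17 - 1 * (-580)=563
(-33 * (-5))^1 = 165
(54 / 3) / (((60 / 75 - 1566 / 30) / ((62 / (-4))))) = 1395/257 = 5.43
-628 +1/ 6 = -3767/6 = -627.83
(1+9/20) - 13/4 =-9/5 = -1.80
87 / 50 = 1.74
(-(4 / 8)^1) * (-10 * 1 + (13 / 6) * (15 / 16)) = 255/64 = 3.98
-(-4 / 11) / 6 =2/33 = 0.06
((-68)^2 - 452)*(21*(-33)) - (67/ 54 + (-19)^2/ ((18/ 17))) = -78071531/27 = -2891538.19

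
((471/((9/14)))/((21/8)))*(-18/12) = -1256/3 = -418.67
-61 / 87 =-0.70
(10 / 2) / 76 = 5/76 = 0.07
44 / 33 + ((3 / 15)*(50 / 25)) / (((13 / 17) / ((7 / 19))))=5654/3705 = 1.53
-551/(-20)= 551/20 = 27.55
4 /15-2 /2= -0.73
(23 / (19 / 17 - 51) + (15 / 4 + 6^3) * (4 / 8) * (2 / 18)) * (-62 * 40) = -4632175/159 = -29133.18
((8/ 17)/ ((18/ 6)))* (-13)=-2.04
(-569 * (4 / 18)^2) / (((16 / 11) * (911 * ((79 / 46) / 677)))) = -97458889/11658978 = -8.36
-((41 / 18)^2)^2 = -2825761/104976 = -26.92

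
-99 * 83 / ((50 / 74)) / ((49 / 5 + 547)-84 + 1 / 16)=-25.72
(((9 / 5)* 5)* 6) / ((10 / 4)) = 108/5 = 21.60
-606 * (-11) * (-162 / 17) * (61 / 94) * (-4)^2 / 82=-8043.40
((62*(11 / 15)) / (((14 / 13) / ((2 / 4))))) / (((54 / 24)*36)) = 4433/17010 = 0.26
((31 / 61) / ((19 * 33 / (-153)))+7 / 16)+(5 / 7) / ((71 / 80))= 113375259/101380048 = 1.12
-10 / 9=-1.11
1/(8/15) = 15/8 = 1.88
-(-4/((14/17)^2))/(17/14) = 34/7 = 4.86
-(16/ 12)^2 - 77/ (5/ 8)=-5624/45 = -124.98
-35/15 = -2.33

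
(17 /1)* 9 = 153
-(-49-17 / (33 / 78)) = 981/11 = 89.18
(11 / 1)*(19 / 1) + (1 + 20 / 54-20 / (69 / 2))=130280/621 = 209.79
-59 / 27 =-2.19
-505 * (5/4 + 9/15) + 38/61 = -227805/244 = -933.63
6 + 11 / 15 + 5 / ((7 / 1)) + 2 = 992/105 = 9.45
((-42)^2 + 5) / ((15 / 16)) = 28304/15 = 1886.93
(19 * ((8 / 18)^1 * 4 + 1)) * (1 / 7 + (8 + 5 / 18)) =503975/1134 = 444.42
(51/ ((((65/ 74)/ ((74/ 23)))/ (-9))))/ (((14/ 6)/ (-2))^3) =542912544/512785 = 1058.75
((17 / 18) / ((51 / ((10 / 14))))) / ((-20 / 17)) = -17/1512 = -0.01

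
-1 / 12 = -0.08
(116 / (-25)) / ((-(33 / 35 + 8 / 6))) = 2436/1195 = 2.04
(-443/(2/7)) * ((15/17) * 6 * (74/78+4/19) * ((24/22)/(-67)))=479476620/3094663 = 154.94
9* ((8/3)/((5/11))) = 264/5 = 52.80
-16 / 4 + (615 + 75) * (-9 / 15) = -418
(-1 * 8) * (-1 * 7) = 56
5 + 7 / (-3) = 8/3 = 2.67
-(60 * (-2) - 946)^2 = -1136356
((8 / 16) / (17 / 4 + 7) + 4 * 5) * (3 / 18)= 451/135 = 3.34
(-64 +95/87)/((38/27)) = -49257/1102 = -44.70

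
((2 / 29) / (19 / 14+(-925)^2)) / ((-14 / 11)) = -2/31580391 = 0.00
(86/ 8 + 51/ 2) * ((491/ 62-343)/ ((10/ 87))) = -52415325/496 = -105676.06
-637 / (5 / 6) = -3822/5 = -764.40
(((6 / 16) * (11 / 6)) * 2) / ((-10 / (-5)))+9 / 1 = 155/16 = 9.69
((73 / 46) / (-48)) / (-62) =73/136896 = 0.00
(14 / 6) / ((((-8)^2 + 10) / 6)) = 7/37 = 0.19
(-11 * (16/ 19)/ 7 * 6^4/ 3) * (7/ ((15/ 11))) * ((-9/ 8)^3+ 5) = -1993959/190 = -10494.52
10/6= 1.67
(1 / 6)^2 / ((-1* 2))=-1/72 = -0.01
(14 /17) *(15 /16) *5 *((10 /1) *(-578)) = -44625/2 = -22312.50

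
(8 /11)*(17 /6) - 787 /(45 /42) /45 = -105898/7425 = -14.26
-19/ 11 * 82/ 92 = -779/506 = -1.54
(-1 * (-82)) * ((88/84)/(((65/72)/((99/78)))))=714384/5915 = 120.77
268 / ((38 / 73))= 9782/19 = 514.84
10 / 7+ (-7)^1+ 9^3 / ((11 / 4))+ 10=20753/77 = 269.52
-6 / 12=-1/2 = -0.50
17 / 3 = 5.67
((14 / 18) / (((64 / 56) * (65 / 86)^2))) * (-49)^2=2860.39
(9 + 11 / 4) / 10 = 47/40 = 1.18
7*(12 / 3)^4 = 1792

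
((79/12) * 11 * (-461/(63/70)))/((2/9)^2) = -6009135/8 = -751141.88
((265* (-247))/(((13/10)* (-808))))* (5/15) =25175/1212 = 20.77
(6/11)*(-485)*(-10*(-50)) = -1455000/11 = -132272.73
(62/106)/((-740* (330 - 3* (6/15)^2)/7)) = -1085/64618872 = 0.00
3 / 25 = 0.12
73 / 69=1.06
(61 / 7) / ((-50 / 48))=-1464/175 = -8.37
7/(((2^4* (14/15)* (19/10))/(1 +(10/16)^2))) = 6675/19456 = 0.34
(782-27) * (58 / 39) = 43790/39 = 1122.82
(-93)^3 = -804357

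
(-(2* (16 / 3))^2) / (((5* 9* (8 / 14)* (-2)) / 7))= 6272/405 = 15.49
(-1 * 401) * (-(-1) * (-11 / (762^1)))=4411/762 = 5.79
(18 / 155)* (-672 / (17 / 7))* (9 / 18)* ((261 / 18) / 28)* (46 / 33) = -336168/28985 = -11.60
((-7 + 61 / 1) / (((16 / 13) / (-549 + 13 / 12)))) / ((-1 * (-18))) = -85475/64 = -1335.55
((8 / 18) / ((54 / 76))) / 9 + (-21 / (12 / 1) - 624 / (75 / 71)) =-129557989/218700 = -592.40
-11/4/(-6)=11/24 = 0.46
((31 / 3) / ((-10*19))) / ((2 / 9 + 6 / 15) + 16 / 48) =-93/1634 = -0.06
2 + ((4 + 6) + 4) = 16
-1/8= -0.12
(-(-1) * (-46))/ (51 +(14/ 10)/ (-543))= -62445/69229 = -0.90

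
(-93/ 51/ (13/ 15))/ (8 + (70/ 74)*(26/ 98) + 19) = -120435/1559818 = -0.08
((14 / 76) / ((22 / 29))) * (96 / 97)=4872/20273 = 0.24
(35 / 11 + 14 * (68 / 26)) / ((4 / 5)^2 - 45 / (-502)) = 71422050/1309451 = 54.54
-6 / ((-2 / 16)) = 48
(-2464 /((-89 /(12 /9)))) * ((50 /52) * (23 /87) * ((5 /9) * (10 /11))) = 12880000/2717793 = 4.74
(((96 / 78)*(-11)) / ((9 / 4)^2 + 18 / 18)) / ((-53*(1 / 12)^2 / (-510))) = -206807040/66833 = -3094.39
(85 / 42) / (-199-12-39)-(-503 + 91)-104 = 646783/2100 = 307.99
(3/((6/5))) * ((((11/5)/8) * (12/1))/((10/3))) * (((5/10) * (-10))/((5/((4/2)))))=-99/20 = -4.95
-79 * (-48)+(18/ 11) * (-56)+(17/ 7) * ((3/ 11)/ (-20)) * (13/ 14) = 79779177/21560 = 3700.33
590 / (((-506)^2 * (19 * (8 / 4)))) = 295/4864684 = 0.00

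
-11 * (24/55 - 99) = 5421/5 = 1084.20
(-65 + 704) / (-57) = -213/19 = -11.21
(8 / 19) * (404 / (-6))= -1616/57 = -28.35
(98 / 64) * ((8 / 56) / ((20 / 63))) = 441/640 = 0.69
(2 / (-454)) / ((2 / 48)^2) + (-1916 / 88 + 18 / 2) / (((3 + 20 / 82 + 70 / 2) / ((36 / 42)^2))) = -2.78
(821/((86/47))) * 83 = 3202721/86 = 37240.94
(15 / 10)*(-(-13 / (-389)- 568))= 662817/778 = 851.95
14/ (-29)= -14/29 = -0.48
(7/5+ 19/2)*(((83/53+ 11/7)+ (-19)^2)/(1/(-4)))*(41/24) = -120747911/4452 = -27122.17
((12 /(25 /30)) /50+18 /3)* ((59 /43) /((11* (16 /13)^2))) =3918603/7568000 = 0.52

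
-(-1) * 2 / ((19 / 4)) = 8/19 = 0.42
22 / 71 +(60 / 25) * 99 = 237.91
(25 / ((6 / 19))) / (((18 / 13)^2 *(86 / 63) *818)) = 561925/15195168 = 0.04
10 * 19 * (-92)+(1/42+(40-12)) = -732983/42 = -17451.98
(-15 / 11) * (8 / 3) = -40/11 = -3.64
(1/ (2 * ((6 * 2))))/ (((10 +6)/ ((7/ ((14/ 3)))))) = 1/256 = 0.00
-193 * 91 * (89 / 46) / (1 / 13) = -20320391/46 = -441747.63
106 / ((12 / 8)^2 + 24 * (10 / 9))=1272/347 = 3.67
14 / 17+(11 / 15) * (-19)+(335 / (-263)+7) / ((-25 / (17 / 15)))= -22415459/1676625 = -13.37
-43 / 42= -1.02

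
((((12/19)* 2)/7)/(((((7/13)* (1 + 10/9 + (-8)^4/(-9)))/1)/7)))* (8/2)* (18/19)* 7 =-7488/54511 = -0.14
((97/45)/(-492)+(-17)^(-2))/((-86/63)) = 41251/61140840 = 0.00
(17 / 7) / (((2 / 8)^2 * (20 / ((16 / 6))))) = 5.18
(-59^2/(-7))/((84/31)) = 107911/588 = 183.52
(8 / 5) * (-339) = -2712/5 = -542.40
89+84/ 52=1178/13 = 90.62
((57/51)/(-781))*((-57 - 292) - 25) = 38/71 = 0.54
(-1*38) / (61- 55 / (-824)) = -31312/50319 = -0.62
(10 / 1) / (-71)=-10/71 = -0.14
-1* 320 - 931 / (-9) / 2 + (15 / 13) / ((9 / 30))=-61877/234 = -264.43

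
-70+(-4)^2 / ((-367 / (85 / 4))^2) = -9421005/134689 = -69.95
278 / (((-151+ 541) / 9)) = 417/65 = 6.42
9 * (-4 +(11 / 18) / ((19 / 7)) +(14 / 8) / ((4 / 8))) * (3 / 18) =-47/114 = -0.41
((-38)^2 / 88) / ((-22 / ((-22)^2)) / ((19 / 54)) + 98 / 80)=137180/9161 = 14.97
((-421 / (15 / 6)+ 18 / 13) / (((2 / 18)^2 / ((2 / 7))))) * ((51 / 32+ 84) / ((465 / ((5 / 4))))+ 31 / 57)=-916231473/306280 = -2991.48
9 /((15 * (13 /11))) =33/65 = 0.51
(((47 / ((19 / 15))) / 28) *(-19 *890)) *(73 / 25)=-916077/14 = -65434.07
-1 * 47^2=-2209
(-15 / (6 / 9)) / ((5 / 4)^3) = -288/25 = -11.52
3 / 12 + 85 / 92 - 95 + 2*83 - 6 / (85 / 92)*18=-87428/1955 = -44.72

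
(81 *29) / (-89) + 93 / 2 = 3579/178 = 20.11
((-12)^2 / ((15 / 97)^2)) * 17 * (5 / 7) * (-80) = -40947968/7 = -5849709.71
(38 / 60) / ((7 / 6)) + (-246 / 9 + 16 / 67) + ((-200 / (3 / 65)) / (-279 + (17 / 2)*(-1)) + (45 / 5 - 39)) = -2237181/53935 = -41.48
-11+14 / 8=-37/4 = -9.25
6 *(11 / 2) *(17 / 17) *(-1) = -33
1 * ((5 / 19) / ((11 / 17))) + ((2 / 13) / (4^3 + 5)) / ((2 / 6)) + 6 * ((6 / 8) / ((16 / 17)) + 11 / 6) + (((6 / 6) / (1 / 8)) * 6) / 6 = 48382307/1999712 = 24.19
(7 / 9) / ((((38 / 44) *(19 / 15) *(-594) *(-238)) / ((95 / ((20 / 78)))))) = 65/34884 = 0.00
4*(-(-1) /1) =4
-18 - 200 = -218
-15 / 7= -2.14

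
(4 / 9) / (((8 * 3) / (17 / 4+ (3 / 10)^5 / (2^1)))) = 0.08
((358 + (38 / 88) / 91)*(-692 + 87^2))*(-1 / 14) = -758295579/4312 = -175857.05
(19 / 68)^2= 361/4624 = 0.08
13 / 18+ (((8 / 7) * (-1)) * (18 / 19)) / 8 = 1405/2394 = 0.59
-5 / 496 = -0.01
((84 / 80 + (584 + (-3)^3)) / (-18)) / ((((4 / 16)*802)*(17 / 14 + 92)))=-78127/47097450 = 0.00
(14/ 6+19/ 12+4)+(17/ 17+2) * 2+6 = 239/12 = 19.92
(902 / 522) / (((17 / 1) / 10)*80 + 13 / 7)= 3157/251865 = 0.01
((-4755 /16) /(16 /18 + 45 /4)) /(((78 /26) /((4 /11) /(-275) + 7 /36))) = -6666827/4230160 = -1.58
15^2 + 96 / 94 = 10623/47 = 226.02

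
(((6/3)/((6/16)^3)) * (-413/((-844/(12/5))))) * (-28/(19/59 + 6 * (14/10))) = -698650624/4886127 = -142.99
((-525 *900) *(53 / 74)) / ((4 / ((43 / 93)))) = -39117.53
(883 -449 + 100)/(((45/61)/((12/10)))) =21716/25 = 868.64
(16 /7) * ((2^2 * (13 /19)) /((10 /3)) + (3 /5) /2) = 1704/665 = 2.56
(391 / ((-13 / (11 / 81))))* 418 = -1797818/1053 = -1707.33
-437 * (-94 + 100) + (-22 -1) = -2645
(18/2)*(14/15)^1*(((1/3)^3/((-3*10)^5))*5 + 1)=918539993/109350000 = 8.40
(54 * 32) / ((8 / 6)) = 1296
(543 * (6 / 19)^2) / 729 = 724/9747 = 0.07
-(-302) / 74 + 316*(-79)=-923517/37 = -24959.92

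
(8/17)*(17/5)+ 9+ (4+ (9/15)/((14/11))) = 211/14 = 15.07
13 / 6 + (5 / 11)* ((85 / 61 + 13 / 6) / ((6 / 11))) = 11273/2196 = 5.13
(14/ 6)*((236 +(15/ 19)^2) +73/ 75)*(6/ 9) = 90060992/243675 = 369.59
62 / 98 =31/49 = 0.63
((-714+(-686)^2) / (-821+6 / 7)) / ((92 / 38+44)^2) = -12116243/45572058 = -0.27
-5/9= -0.56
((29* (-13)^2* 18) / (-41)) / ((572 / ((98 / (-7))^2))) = -332514/451 = -737.28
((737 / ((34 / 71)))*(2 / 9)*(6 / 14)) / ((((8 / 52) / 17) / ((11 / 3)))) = 59386.99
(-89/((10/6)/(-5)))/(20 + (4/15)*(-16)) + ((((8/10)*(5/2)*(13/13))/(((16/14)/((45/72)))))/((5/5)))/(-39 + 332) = 9389785/553184 = 16.97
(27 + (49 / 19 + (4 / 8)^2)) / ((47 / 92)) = 52141/893 = 58.39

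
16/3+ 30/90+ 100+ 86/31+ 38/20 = 102617/930 = 110.34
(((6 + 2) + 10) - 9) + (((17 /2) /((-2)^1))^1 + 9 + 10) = 95/4 = 23.75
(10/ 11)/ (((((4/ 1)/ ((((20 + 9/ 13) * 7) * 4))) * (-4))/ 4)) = -18830/143 = -131.68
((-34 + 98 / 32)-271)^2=91166.25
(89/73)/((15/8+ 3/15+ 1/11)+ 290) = 39160/9384369 = 0.00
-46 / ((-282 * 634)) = 23/89394 = 0.00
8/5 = 1.60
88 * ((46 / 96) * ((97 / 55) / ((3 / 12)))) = 4462/15 = 297.47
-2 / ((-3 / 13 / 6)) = 52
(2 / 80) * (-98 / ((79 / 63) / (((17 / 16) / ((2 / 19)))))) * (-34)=670.52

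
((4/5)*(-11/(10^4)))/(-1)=11/12500 = 0.00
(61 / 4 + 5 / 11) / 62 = 691/2728 = 0.25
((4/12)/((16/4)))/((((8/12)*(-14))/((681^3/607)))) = -315821241/67984 = -4645.52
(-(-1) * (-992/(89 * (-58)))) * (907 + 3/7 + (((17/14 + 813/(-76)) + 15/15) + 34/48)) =178045090/1029819 = 172.89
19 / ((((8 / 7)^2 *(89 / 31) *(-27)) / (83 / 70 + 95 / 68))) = -2816009/5809920 = -0.48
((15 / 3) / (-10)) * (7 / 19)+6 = 221/38 = 5.82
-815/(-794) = 815/794 = 1.03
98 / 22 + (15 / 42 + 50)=8441/154 = 54.81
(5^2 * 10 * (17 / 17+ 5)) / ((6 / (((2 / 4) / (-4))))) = -125/4 = -31.25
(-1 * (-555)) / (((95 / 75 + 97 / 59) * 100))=1.91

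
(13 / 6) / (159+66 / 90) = 65/4792 = 0.01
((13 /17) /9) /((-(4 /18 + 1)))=-13/187 = -0.07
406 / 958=203/479 = 0.42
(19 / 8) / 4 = 19/32 = 0.59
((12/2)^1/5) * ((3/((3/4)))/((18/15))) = 4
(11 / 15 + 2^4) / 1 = 251/15 = 16.73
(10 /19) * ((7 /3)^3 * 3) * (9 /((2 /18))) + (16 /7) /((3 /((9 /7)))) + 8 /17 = 25737662/15827 = 1626.19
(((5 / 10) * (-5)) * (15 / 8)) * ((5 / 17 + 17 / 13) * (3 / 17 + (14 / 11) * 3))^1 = -29.99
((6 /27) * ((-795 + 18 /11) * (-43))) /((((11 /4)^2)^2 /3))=64044544/161051 = 397.67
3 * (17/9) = 17/3 = 5.67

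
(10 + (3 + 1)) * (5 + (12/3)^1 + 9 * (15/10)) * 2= 630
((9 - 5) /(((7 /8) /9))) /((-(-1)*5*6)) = 48/35 = 1.37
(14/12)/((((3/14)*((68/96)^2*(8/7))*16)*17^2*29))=343/4844218 = 0.00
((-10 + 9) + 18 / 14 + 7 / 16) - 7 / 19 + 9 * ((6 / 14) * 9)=10661/304 = 35.07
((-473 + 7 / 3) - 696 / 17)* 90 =-782760/17 = -46044.71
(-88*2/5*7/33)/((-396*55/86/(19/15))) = 45752/1225125 = 0.04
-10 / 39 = -0.26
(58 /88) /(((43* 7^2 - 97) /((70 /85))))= 203/751740 = 0.00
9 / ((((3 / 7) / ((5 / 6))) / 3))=105/2 = 52.50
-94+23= -71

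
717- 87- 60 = 570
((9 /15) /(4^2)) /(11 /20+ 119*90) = 3/856844 = 0.00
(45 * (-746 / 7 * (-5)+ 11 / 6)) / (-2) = -12030.54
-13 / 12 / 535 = -13/6420 = 0.00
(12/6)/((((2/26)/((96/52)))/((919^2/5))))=40538928/5 = 8107785.60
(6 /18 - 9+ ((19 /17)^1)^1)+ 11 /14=-6.76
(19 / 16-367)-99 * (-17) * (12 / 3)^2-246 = 421059/16 = 26316.19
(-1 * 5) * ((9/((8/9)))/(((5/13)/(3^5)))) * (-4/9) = 28431/2 = 14215.50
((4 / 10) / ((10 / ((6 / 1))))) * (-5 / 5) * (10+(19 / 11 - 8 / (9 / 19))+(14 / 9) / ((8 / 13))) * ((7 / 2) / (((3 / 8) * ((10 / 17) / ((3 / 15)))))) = 124117/61875 = 2.01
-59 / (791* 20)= -59/15820 = 0.00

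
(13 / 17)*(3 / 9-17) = -650/51 = -12.75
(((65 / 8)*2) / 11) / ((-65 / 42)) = -21/22 = -0.95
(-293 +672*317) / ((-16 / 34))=-3616427/8 = -452053.38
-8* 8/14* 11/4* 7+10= -78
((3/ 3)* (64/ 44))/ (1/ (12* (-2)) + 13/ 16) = 768/407 = 1.89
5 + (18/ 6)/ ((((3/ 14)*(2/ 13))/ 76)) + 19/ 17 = 117676/17 = 6922.12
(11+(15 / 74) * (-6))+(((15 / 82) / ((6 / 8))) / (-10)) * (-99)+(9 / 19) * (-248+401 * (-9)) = -2753054/1517 = -1814.80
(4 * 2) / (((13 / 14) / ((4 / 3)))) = 448/39 = 11.49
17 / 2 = 8.50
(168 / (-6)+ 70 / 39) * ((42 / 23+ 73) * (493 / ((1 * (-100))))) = 433559483/44850 = 9666.88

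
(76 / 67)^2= 1.29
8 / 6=4/3 = 1.33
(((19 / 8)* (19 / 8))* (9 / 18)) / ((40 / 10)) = 361/512 = 0.71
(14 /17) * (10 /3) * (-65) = -9100/51 = -178.43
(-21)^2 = 441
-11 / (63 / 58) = -638/63 = -10.13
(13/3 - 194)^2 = 323761/9 = 35973.44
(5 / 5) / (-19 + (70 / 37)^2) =-1369/21111 = -0.06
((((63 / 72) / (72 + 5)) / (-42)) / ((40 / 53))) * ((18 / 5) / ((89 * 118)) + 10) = -1265057/352867200 = 0.00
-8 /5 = -1.60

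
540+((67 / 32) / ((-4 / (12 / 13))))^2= 93490641/173056 = 540.23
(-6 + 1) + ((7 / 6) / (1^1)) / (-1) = -37/6 = -6.17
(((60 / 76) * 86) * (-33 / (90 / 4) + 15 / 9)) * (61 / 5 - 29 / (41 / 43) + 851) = 44046018/3895 = 11308.35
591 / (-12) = -197/4 = -49.25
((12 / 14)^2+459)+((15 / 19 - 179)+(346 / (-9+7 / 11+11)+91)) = 13601166/26999 = 503.77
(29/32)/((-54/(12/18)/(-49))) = 1421/2592 = 0.55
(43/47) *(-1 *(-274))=11782/47 = 250.68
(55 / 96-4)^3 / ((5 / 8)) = -35611289/552960 = -64.40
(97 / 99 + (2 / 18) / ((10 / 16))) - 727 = -119764/165 = -725.84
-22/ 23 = -0.96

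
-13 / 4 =-3.25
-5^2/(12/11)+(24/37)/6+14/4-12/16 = -4453/222 = -20.06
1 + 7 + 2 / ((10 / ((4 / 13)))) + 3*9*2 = 4034/65 = 62.06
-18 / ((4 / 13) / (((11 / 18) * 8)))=-286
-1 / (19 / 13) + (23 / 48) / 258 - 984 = -984.68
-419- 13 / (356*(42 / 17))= -419.01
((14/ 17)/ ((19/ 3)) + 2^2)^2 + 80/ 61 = 18.37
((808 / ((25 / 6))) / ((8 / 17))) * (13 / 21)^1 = 255.10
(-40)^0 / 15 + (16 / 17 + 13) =3572/255 = 14.01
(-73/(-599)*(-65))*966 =-4583670/599 = -7652.20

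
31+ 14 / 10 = 162/5 = 32.40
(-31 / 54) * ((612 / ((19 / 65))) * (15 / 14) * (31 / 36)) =-5309525/4788 = -1108.92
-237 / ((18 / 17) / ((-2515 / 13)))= 3377645/78 = 43303.14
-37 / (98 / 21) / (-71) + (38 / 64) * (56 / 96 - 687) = -77760679/190848 = -407.45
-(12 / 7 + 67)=-481/7 = -68.71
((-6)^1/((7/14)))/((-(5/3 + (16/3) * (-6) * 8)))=-36/763 = -0.05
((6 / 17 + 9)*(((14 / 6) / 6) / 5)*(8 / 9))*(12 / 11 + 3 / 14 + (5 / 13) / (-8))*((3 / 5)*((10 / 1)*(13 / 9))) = 533551/75735 = 7.04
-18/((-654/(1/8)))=3/872 = 0.00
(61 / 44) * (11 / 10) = 1.52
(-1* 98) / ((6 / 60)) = -980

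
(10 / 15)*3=2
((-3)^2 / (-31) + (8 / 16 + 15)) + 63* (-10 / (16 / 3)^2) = -27533/3968 = -6.94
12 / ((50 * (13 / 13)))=6/25 = 0.24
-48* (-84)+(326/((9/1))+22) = 36812/9 = 4090.22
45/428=0.11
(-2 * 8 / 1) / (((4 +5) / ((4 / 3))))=-64/27 = -2.37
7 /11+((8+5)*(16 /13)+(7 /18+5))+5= 5351/198 = 27.03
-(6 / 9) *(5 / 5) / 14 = -1/21 = -0.05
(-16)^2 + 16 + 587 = 859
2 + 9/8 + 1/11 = 283/88 = 3.22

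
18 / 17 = 1.06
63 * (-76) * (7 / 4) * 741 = -6208839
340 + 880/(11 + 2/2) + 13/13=1243/3 = 414.33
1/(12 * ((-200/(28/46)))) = -7/27600 = 0.00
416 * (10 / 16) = 260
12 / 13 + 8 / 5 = 2.52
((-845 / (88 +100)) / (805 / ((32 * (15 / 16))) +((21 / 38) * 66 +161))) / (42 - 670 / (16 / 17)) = 14820/495434191 = 0.00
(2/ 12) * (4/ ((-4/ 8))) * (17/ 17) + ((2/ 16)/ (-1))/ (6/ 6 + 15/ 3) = -65/48 = -1.35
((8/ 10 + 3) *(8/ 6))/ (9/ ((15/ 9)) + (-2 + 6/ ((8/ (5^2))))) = 304/1329 = 0.23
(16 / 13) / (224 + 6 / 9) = 24/4381 = 0.01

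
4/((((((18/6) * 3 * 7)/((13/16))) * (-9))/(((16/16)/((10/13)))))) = -169/22680 = -0.01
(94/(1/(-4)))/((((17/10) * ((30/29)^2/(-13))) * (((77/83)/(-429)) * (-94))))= 23593414/1785 = 13217.60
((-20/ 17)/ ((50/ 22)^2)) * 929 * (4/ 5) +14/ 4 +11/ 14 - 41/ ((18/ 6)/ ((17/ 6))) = -203.71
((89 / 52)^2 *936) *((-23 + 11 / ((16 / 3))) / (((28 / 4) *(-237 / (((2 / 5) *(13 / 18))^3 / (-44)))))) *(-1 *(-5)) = -89689483/946028160 = -0.09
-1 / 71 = -0.01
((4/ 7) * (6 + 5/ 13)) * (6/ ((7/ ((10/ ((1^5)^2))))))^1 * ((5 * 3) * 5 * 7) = 1494000/91 = 16417.58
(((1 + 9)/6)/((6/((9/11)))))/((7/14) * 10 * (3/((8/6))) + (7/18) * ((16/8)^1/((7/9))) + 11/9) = 18/1067 = 0.02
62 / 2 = 31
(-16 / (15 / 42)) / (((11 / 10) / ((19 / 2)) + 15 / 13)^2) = -305045/10976 = -27.79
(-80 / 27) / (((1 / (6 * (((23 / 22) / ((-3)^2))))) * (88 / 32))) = -7360/9801 = -0.75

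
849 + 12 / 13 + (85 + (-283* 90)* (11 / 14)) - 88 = -1744035/91 = -19165.22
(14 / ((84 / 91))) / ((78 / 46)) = 8.94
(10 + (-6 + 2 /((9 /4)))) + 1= 53/9 = 5.89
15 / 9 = 5/3 = 1.67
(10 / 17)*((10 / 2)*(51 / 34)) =4.41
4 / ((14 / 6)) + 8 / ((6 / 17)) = 512/21 = 24.38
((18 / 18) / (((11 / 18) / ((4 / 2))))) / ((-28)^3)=-9/60368 = 0.00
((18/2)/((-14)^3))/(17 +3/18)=-27/141316 = 0.00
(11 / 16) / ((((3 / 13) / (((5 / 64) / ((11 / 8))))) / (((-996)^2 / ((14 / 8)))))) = 1343355/14 = 95953.93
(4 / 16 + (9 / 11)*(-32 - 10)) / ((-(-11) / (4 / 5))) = -1501/605 = -2.48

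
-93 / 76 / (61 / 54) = -2511/2318 = -1.08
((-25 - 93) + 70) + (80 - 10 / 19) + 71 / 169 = 102411/3211 = 31.89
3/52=0.06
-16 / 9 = -1.78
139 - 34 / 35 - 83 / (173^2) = 138.03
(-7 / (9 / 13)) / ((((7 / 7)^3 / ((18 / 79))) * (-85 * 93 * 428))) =91/133641930 = 0.00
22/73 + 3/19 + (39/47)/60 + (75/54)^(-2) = 161586319/162972500 = 0.99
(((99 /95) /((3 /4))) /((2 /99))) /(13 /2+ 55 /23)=300564/38855 = 7.74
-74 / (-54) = 37/27 = 1.37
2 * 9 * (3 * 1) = 54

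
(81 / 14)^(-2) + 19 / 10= 126619/65610 = 1.93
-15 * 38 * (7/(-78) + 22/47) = -131765/611 = -215.65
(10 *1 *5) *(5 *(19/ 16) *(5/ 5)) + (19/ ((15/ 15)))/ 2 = 2451/8 = 306.38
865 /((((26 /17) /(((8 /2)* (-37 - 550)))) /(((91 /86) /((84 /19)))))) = -164004865/516 = -317838.89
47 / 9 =5.22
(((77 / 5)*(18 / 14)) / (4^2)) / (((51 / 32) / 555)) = 7326/17 = 430.94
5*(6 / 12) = 5/2 = 2.50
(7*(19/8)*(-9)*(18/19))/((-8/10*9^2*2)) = 35/32 = 1.09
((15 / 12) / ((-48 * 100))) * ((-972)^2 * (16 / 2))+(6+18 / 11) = -1960.66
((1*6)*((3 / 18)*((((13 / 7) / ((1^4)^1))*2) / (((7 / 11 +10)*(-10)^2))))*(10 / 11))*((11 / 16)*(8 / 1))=11/630 = 0.02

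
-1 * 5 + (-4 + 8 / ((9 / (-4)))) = -113/9 = -12.56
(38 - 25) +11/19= 258/19 = 13.58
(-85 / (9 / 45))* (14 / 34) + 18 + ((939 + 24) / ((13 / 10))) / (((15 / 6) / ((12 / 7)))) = 31937/91 = 350.96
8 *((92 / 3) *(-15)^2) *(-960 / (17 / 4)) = -211968000/17 = -12468705.88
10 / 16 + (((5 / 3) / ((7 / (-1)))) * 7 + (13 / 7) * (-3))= -1111/168 = -6.61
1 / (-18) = -1/18 = -0.06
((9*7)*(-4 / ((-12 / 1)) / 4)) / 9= 7/12 = 0.58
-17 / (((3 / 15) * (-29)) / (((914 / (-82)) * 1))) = -38845/1189 = -32.67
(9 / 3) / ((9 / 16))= 16/3 = 5.33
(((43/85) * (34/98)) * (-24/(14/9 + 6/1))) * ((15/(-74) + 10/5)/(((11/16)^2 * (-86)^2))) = -32832/114544045 = 0.00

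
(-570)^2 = 324900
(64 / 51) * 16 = 1024/51 = 20.08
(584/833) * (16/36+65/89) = 549544/667233 = 0.82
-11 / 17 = -0.65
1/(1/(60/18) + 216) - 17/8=-2.12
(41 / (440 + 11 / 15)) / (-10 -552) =-615/3715382 = 0.00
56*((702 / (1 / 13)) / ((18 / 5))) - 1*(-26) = 141986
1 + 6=7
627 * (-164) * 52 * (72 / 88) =-4374864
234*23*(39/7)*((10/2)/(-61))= -1049490/427 = -2457.82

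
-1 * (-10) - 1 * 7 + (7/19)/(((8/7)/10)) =473/76 = 6.22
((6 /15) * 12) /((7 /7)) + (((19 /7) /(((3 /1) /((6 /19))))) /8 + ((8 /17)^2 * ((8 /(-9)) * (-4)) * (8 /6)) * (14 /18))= 55571839/9831780 = 5.65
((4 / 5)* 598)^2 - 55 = 5720289/25 = 228811.56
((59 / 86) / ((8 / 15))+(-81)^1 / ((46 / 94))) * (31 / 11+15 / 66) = -174123687/348128 = -500.17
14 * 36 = 504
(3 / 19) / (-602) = -3/11438 = 0.00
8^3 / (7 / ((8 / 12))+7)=1024/35 = 29.26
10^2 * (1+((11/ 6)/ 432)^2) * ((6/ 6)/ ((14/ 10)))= 839823125/11757312 = 71.43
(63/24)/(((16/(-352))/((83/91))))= -2739/52 = -52.67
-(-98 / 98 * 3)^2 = -9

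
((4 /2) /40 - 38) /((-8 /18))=6831/80 = 85.39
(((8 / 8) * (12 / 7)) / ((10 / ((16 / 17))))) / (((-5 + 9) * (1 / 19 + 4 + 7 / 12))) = 5472/628915 = 0.01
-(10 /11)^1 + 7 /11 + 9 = 96/11 = 8.73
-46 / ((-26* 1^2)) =23/13 = 1.77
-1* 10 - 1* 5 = -15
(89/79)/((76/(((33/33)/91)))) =89/546364 = 0.00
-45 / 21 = -15/7 = -2.14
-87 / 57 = -29/19 = -1.53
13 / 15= 0.87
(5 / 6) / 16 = 5/96 = 0.05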